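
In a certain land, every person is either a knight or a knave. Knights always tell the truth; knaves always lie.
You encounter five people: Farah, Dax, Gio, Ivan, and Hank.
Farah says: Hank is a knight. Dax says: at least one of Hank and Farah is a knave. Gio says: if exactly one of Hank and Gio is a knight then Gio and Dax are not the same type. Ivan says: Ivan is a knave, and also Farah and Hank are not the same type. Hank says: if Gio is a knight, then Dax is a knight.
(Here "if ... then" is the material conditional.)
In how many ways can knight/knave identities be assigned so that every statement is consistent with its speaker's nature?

1

Consistent assignments:
  Farah=knight, Dax=knave, Gio=knave, Ivan=knave, Hank=knight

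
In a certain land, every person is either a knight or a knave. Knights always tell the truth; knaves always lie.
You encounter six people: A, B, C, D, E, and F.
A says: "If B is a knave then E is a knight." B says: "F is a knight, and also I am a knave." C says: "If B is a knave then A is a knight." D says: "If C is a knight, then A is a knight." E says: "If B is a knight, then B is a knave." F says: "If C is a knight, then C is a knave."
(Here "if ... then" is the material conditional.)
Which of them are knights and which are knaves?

A is a knight, and the claim "if B is a knave then E is a knight" is indeed true.
B (knave): "F is a knight, and also I am a knave" — False. ✓
As a knight, C's statement "if B is a knave then A is a knight" should be true; it is.
As a knight, D's statement "if C is a knight, then A is a knight" should be true; it is.
E is a knight, and the claim "if B is a knight, then B is a knave" is indeed true.
F is a knave; "if C is a knight, then C is a knave" is False, as required.

A is a knight, B is a knave, C is a knight, D is a knight, E is a knight, and F is a knave.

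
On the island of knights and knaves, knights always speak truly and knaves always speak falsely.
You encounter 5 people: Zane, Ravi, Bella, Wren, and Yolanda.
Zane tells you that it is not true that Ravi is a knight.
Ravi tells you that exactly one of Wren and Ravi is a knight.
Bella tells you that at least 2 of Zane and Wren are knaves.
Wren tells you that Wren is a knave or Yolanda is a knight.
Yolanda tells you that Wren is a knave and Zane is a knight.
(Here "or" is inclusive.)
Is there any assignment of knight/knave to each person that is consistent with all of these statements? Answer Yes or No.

No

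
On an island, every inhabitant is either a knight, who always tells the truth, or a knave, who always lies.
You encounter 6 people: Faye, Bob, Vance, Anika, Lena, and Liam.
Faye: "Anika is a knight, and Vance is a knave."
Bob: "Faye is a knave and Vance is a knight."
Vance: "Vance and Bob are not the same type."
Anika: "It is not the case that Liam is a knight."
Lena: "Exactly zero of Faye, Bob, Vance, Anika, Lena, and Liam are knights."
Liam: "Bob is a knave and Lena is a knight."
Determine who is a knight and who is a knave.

Faye is a knight, so "Anika is a knight, and Vance is a knave" must be true — and it is.
Bob is a knave; "Faye is a knave and Vance is a knight" is false, as required.
Vance is a knave; "Vance and Bob are not the same type" is false, as required.
Anika is a knight, and the claim "it is not the case that Liam is a knight" is indeed true.
As a knave, Lena's statement "exactly zero of Faye, Bob, Vance, Anika, Lena, and Liam are knights" should be false; it is.
Since Liam is a knave, "Bob is a knave and Lena is a knight" needs to be false, which holds.

Faye is a knight, Bob is a knave, Vance is a knave, Anika is a knight, Lena is a knave, and Liam is a knave.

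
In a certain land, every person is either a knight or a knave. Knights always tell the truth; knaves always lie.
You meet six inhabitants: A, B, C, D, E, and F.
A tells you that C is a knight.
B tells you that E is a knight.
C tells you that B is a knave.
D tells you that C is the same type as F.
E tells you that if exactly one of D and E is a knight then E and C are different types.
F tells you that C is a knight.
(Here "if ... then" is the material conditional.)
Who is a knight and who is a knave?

A is a knave, B is a knight, C is a knave, D is a knight, E is a knight, and F is a knave.

A is a knave, and the claim "C is a knight" is indeed false.
As a knight, B's statement "E is a knight" should be True; it is.
C is a knave; "B is a knave" is false, as required.
As a knight, D's statement "C is the same type as F" should be True; it is.
E is a knight, so "if exactly one of D and E is a knight then E and C are different types" must be True — and it is.
F is a knave, and the claim "C is a knight" is indeed false.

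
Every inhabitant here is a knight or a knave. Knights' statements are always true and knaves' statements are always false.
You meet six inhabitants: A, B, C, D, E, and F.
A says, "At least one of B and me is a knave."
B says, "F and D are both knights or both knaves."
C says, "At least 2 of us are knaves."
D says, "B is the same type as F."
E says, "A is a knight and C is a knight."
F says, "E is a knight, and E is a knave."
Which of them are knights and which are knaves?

Knights: A, C, D, and E. Knaves: B and F.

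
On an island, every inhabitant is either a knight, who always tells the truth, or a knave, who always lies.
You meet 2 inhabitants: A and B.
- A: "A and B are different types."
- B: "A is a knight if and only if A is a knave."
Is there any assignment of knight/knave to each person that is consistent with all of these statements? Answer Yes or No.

Yes

One consistent assignment: A=knight, B=knave.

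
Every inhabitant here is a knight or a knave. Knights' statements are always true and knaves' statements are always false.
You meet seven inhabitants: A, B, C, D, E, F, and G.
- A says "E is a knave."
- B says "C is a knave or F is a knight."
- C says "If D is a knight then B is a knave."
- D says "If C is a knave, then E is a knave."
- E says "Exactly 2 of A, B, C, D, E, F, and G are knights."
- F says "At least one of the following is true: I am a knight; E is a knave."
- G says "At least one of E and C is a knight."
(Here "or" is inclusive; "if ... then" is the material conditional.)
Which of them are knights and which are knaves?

A is a knight, B is a knight, C is a knave, D is a knight, E is a knave, F is a knight, and G is a knave.

As a knight, A's statement "E is a knave" should be true; it is.
As a knight, B's statement "C is a knave or F is a knight" should be true; it is.
C is a knave, and the claim "if D is a knight then B is a knave" is indeed False.
D is a knight, so "if C is a knave, then E is a knave" must be true — and it is.
E is a knave, and the claim "exactly 2 of A, B, C, D, E, F, and G are knights" is indeed False.
As a knight, F's statement "at least one of the following is true: I am a knight; E is a knave" should be true; it is.
As a knave, G's statement "at least one of E and C is a knight" should be False; it is.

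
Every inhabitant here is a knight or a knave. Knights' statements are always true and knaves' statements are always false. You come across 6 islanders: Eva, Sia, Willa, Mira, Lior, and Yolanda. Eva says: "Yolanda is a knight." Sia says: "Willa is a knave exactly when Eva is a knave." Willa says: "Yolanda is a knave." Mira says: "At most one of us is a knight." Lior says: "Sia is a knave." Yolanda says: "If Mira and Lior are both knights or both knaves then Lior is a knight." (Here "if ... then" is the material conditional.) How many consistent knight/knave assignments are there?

1

Consistent assignments:
  Eva=knight, Sia=knave, Willa=knave, Mira=knave, Lior=knight, Yolanda=knight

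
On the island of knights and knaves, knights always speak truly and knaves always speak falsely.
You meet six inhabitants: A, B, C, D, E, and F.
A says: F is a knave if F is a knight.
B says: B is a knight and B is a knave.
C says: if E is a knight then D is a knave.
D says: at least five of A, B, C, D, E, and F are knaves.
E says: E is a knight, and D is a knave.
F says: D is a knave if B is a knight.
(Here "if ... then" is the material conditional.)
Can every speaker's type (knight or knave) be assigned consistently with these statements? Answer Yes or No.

Yes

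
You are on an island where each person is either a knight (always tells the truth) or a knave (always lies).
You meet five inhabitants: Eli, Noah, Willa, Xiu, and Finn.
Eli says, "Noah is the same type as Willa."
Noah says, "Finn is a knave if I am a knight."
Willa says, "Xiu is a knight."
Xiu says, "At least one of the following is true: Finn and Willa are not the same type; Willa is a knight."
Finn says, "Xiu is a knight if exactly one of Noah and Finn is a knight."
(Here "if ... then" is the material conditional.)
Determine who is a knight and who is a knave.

Eli is a knave, and the claim "Noah is the same type as Willa" is indeed false.
Noah (knight): "Finn is a knave if I am a knight" — true. ✓
Willa is a knave, so "Xiu is a knight" must be false — and it is.
As a knave, Xiu's statement "at least one of the following is true: Finn and Willa are not the same type; Willa is a knight" should be false; it is.
Finn is a knave, and the claim "Xiu is a knight if exactly one of Noah and Finn is a knight" is indeed false.

Eli is a knave, Noah is a knight, Willa is a knave, Xiu is a knave, and Finn is a knave.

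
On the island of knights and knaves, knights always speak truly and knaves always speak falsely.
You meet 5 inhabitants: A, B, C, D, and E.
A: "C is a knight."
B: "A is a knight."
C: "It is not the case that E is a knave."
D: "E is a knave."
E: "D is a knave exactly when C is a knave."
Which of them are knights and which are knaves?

A is a knave, B is a knave, C is a knave, D is a knight, and E is a knave.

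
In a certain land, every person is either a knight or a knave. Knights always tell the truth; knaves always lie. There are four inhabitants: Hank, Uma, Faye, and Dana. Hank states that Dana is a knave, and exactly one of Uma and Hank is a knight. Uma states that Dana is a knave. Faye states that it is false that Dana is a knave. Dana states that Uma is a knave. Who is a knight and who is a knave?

Knights: Faye and Dana. Knaves: Hank and Uma.

As a knave, Hank's statement "Dana is a knave, and exactly one of Uma and Hank is a knight" should be false; it is.
Since Uma is a knave, "Dana is a knave" needs to be false, which holds.
Faye is a knight, so "it is false that Dana is a knave" must be true — and it is.
Dana is a knight, and the claim "Uma is a knave" is indeed true.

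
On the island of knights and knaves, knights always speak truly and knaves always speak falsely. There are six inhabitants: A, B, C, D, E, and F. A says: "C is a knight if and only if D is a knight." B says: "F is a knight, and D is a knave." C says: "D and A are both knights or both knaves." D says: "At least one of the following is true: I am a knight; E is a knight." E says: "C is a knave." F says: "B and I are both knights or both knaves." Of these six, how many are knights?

3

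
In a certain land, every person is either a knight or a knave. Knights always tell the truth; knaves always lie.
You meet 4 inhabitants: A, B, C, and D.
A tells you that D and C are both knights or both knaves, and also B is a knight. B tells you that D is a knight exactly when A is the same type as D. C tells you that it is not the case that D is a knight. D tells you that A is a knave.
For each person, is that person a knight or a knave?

A is a knave, B is a knave, C is a knave, and D is a knight.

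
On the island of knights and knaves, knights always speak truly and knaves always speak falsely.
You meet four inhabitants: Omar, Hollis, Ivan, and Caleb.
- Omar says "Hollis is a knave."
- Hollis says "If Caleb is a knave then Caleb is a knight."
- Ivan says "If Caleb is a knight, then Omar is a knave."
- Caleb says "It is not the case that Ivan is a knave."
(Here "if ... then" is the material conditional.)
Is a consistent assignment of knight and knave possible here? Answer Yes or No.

Yes

One consistent assignment: Omar=knave, Hollis=knight, Ivan=knight, Caleb=knight.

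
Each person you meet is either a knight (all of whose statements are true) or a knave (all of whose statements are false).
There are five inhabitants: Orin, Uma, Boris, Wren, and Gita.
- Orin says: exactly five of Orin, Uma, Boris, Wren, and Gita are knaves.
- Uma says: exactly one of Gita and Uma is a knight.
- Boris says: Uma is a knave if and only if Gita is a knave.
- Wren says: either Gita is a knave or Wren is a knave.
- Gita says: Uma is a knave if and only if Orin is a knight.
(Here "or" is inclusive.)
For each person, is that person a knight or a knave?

Suppose Orin is a knight. Then Orin's statement "exactly five of Orin, Uma, Boris, Wren, and Gita are knaves" would have to be true. Checking the 16 ways to assign the others, none is consistent with every speaker.
(For instance, with Uma=knave, Boris=knight, Wren=knight, Gita=knave, Orin's claim "exactly five of Orin, Uma, Boris, Wren, and Gita are knaves" comes out false where it would need to be true.)
So Orin must be a knave, making "exactly five of Orin, Uma, Boris, Wren, and Gita are knaves" false. Taking Orin=knave, Uma=knave, Boris=knight, Wren=knight, Gita=knave, each remaining statement checks out:
  Uma (knave): "exactly one of Gita and Uma is a knight" — false. ✓
  Boris (knight): "Uma is a knave if and only if Gita is a knave" — true. ✓
  Wren (knight): "either Gita is a knave or Wren is a knave" — true. ✓
  Gita (knave): "Uma is a knave if and only if Orin is a knight" — false. ✓
This is the unique consistent assignment.

Orin is a knave, Uma is a knave, Boris is a knight, Wren is a knight, and Gita is a knave.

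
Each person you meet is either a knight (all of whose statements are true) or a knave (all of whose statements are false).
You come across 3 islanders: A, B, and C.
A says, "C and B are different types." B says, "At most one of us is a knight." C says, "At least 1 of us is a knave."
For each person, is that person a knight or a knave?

A is a knight; "C and B are different types" is True, as required.
B (knave): "at most one of us is a knight" — False. ✓
C (knight): "at least 1 of us is a knave" — True. ✓

Knights: A and C. Knaves: B.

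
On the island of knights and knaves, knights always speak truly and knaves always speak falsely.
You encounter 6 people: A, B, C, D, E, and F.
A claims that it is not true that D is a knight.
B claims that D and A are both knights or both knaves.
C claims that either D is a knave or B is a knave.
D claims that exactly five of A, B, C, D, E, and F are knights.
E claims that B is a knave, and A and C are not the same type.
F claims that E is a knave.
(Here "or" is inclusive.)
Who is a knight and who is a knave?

Knights: A, C, and F. Knaves: B, D, and E.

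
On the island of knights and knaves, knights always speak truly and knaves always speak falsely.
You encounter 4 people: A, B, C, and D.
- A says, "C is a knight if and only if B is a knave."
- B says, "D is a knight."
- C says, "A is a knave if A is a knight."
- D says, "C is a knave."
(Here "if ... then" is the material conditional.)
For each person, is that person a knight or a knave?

A is a knight, and the claim "C is a knight if and only if B is a knave" is indeed True.
B is a knight, so "D is a knight" must be True — and it is.
As a knave, C's statement "A is a knave if A is a knight" should be false; it is.
D (knight): "C is a knave" — True. ✓

A is a knight, B is a knight, C is a knave, and D is a knight.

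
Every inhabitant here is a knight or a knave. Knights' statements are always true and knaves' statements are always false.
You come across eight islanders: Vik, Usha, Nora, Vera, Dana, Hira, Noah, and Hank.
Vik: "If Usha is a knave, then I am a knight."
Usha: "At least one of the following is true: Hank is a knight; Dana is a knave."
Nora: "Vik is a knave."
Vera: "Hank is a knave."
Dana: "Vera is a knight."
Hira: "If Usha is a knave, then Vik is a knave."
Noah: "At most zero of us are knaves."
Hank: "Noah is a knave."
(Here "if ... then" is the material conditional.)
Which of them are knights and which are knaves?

Vik is a knight, and the claim "if Usha is a knave, then I am a knight" is indeed true.
Usha is a knight, and the claim "at least one of the following is true: Hank is a knight; Dana is a knave" is indeed true.
Nora is a knave, and the claim "Vik is a knave" is indeed False.
As a knave, Vera's statement "Hank is a knave" should be False; it is.
As a knave, Dana's statement "Vera is a knight" should be False; it is.
Hira is a knight; "if Usha is a knave, then Vik is a knave" is true, as required.
Noah is a knave; "at most zero of us are knaves" is False, as required.
Hank is a knight, and the claim "Noah is a knave" is indeed true.

Vik is a knight, Usha is a knight, Nora is a knave, Vera is a knave, Dana is a knave, Hira is a knight, Noah is a knave, and Hank is a knight.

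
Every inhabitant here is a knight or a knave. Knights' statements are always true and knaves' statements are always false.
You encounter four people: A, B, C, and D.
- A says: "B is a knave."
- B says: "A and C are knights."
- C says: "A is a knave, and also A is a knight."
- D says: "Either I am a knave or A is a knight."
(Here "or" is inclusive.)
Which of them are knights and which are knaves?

Suppose A is a knave. Then A's statement "B is a knave" would have to be false. Checking the 8 ways to assign the others, none is consistent with every speaker.
(For instance, with B=knave, C=knave, D=knight, A's claim "B is a knave" comes out true where it would need to be false.)
So A must be a knight, making "B is a knave" true. Taking A=knight, B=knave, C=knave, D=knight, each remaining statement checks out:
  B (knave): "A and C are knights" — false. ✓
  C (knave): "A is a knave, and also A is a knight" — false. ✓
  D (knight): "either I am a knave or A is a knight" — true. ✓
This is the unique consistent assignment.

A is a knight, B is a knave, C is a knave, and D is a knight.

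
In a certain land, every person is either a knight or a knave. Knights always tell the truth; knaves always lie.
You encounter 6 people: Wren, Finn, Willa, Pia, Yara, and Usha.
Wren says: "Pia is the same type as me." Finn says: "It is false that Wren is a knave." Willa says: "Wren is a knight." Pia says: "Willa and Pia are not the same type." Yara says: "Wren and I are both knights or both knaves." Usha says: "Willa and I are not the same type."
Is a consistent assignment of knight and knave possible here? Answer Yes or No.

No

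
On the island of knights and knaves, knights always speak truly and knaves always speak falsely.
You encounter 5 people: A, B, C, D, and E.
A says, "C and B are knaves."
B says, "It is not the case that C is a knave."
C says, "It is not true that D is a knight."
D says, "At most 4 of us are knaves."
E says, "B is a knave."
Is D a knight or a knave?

D is a knight.

Consistent assignments: {A=knight, B=knave, C=knave, D=knight, E=knight}
In every consistent assignment, D is a knight.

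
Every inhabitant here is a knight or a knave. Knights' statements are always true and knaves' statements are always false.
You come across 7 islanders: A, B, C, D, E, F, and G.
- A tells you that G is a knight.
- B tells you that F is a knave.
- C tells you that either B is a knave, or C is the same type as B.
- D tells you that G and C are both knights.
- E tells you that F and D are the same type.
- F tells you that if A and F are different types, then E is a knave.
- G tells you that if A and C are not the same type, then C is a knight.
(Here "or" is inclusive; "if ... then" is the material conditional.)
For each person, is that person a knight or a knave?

A is a knight, so "G is a knight" must be true — and it is.
B (knave): "F is a knave" — False. ✓
C is a knight, and the claim "either B is a knave, or C is the same type as B" is indeed true.
Since D is a knight, "G and C are both knights" needs to be true, which holds.
E is a knight; "F and D are the same type" is true, as required.
As a knight, F's statement "if A and F are different types, then E is a knave" should be true; it is.
As a knight, G's statement "if A and C are not the same type, then C is a knight" should be true; it is.

A is a knight, B is a knave, C is a knight, D is a knight, E is a knight, F is a knight, and G is a knight.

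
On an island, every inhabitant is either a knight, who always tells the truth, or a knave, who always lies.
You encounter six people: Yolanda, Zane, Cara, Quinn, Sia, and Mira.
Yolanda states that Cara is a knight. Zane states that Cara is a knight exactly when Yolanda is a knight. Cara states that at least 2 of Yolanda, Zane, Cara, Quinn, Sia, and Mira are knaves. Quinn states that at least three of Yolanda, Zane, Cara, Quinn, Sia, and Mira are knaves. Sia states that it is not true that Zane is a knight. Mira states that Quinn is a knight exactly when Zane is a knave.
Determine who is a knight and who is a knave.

Yolanda (knight): "Cara is a knight" — true. ✓
Zane is a knight; "Cara is a knight exactly when Yolanda is a knight" is true, as required.
As a knight, Cara's statement "at least 2 of Yolanda, Zane, Cara, Quinn, Sia, and Mira are knaves" should be true; it is.
Quinn is a knave; "at least three of Yolanda, Zane, Cara, Quinn, Sia, and Mira are knaves" is False, as required.
Sia is a knave; "it is not true that Zane is a knight" is False, as required.
Mira is a knight, and the claim "Quinn is a knight exactly when Zane is a knave" is indeed true.

Knights: Yolanda, Zane, Cara, and Mira. Knaves: Quinn and Sia.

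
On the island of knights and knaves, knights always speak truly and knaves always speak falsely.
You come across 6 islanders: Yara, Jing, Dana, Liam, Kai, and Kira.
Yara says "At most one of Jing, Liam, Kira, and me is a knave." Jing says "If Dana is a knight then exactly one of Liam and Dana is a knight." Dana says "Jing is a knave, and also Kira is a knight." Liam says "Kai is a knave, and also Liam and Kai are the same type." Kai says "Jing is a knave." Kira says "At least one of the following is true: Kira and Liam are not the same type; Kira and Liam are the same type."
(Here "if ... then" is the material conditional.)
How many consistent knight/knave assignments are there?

0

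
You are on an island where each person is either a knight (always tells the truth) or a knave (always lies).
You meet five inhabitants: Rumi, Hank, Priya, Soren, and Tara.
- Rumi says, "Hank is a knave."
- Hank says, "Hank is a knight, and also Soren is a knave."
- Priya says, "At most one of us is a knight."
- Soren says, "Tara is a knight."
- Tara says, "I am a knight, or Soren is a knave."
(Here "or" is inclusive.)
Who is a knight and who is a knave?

Rumi (knight): "Hank is a knave" — true. ✓
Hank is a knave; "Hank is a knight, and also Soren is a knave" is False, as required.
Priya (knave): "at most one of us is a knight" — False. ✓
Since Soren is a knight, "Tara is a knight" needs to be true, which holds.
Tara (knight): "I am a knight, or Soren is a knave" — true. ✓

Rumi is a knight, Hank is a knave, Priya is a knave, Soren is a knight, and Tara is a knight.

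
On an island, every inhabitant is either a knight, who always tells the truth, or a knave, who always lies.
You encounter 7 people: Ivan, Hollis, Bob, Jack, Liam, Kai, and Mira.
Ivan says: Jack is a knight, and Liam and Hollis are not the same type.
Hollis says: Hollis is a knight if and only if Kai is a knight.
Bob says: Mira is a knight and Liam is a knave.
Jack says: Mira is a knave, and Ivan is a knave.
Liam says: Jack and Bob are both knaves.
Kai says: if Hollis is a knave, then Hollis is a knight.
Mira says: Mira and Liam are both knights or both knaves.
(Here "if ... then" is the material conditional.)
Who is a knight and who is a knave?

Ivan is a knave, Hollis is a knight, Bob is a knave, Jack is a knave, Liam is a knight, Kai is a knight, and Mira is a knight.

Ivan is a knave; "Jack is a knight, and Liam and Hollis are not the same type" is false, as required.
Hollis (knight): "Hollis is a knight if and only if Kai is a knight" — true. ✓
Bob is a knave, and the claim "Mira is a knight and Liam is a knave" is indeed false.
Since Jack is a knave, "Mira is a knave, and Ivan is a knave" needs to be false, which holds.
Liam is a knight, so "Jack and Bob are both knaves" must be true — and it is.
Since Kai is a knight, "if Hollis is a knave, then Hollis is a knight" needs to be true, which holds.
Since Mira is a knight, "Mira and Liam are both knights or both knaves" needs to be true, which holds.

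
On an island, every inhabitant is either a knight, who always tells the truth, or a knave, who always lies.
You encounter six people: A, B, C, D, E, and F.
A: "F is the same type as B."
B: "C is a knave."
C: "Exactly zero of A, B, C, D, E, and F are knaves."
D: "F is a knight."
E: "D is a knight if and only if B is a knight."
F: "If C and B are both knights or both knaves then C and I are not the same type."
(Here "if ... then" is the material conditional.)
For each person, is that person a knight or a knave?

A (knight): "F is the same type as B" — True. ✓
B is a knight, so "C is a knave" must be True — and it is.
C is a knave, so "exactly zero of A, B, C, D, E, and F are knaves" must be False — and it is.
D is a knight, so "F is a knight" must be True — and it is.
As a knight, E's statement "D is a knight if and only if B is a knight" should be True; it is.
F is a knight, so "if C and B are both knights or both knaves then C and I are not the same type" must be True — and it is.

Knights: A, B, D, E, and F. Knaves: C.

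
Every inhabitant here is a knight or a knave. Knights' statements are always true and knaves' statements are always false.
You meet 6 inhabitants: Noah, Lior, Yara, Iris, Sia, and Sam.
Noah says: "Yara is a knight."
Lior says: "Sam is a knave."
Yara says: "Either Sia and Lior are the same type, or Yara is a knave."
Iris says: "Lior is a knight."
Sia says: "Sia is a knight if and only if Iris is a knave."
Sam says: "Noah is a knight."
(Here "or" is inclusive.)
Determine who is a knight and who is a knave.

Noah is a knight, Lior is a knave, Yara is a knight, Iris is a knave, Sia is a knave, and Sam is a knight.

Noah is a knight; "Yara is a knight" is True, as required.
Lior is a knave, and the claim "Sam is a knave" is indeed False.
Yara is a knight; "either Sia and Lior are the same type, or Yara is a knave" is True, as required.
Since Iris is a knave, "Lior is a knight" needs to be False, which holds.
Sia (knave): "Sia is a knight if and only if Iris is a knave" — False. ✓
As a knight, Sam's statement "Noah is a knight" should be True; it is.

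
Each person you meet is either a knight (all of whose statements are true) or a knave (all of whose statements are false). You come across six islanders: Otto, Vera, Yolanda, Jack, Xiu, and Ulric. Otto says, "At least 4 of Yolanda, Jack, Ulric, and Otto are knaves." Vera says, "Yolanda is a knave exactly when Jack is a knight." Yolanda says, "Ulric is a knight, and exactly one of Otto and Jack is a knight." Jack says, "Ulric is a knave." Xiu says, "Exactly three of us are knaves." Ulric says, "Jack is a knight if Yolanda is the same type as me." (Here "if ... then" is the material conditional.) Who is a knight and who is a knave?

As a knave, Otto's statement "at least 4 of Yolanda, Jack, Ulric, and Otto are knaves" should be false; it is.
Vera is a knave; "Yolanda is a knave exactly when Jack is a knight" is false, as required.
Yolanda is a knave, so "Ulric is a knight, and exactly one of Otto and Jack is a knight" must be false — and it is.
Jack is a knave; "Ulric is a knave" is false, as required.
As a knave, Xiu's statement "exactly three of us are knaves" should be false; it is.
As a knight, Ulric's statement "Jack is a knight if Yolanda is the same type as me" should be true; it is.

Knights: Ulric. Knaves: Otto, Vera, Yolanda, Jack, and Xiu.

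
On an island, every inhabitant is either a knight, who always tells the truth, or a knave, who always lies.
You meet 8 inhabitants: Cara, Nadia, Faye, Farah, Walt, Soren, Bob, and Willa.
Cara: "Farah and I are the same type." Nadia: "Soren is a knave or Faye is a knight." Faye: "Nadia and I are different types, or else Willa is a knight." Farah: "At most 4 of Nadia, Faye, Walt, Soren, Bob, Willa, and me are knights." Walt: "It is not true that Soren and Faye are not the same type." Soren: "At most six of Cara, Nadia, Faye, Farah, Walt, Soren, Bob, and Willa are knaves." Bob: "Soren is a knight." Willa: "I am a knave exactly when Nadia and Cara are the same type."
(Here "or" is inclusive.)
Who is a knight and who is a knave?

Cara is a knight, Nadia is a knave, Faye is a knave, Farah is a knight, Walt is a knave, Soren is a knight, Bob is a knight, and Willa is a knave.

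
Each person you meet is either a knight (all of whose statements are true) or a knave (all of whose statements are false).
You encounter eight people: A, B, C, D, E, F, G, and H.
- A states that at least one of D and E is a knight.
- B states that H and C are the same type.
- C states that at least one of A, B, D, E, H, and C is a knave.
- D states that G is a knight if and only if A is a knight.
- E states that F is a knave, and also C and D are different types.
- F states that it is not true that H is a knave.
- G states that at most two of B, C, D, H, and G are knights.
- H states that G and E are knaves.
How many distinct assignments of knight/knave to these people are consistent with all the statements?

0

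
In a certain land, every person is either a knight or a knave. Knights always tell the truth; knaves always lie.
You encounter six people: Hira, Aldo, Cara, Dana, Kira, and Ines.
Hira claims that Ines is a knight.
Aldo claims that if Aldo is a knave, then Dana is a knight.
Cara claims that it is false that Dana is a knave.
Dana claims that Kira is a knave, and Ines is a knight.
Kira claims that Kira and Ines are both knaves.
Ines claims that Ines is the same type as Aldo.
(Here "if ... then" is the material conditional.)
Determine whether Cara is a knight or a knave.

Consistent assignments: {Hira=knight, Aldo=knight, Cara=knight, Dana=knight, Kira=knave, Ines=knight}
In every consistent assignment, Cara is a knight.

Cara is a knight.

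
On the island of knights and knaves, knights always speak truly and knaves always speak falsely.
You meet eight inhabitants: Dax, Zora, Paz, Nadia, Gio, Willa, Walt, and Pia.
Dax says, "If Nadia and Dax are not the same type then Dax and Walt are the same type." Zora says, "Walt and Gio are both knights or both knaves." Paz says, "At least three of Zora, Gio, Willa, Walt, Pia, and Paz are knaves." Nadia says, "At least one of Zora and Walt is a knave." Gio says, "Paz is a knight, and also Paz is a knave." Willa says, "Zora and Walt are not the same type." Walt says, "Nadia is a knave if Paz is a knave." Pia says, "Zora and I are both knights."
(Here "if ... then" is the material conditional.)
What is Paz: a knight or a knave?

Paz is a knight.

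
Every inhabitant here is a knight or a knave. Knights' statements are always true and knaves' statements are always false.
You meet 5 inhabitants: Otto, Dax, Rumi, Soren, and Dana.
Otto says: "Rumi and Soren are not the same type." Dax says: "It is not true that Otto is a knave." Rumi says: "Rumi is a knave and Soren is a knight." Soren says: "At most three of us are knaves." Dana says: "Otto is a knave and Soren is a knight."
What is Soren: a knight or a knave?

Consistent assignments: {Otto=knave, Dax=knave, Rumi=knave, Soren=knave, Dana=knave}
In every consistent assignment, Soren is a knave.

Soren is a knave.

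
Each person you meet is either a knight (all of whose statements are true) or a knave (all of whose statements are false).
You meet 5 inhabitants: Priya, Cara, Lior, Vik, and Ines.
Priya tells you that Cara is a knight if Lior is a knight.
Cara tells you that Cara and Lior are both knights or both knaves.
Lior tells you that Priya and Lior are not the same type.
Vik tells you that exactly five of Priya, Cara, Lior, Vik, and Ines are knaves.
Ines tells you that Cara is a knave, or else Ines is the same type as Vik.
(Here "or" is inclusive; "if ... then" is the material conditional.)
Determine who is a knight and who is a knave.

Knights: Lior and Ines. Knaves: Priya, Cara, and Vik.

Since Priya is a knave, "Cara is a knight if Lior is a knight" needs to be False, which holds.
Cara is a knave, and the claim "Cara and Lior are both knights or both knaves" is indeed False.
Lior is a knight, so "Priya and Lior are not the same type" must be true — and it is.
Vik is a knave, and the claim "exactly five of Priya, Cara, Lior, Vik, and Ines are knaves" is indeed False.
As a knight, Ines's statement "Cara is a knave, or else Ines is the same type as Vik" should be true; it is.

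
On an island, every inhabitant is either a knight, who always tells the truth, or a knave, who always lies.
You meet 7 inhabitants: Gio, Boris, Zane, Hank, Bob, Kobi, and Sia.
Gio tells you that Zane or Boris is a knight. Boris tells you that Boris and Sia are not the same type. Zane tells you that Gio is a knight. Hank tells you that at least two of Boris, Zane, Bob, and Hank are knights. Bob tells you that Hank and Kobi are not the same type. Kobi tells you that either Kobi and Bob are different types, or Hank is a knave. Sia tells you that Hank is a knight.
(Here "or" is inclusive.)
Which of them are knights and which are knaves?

Knights: Bob and Kobi. Knaves: Gio, Boris, Zane, Hank, and Sia.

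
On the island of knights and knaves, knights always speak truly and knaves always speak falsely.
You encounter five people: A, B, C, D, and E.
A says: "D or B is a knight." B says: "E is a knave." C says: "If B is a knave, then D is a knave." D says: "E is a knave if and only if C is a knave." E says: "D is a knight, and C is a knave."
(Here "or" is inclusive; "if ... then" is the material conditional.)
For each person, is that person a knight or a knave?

Knights: A, B, and C. Knaves: D and E.

Suppose A is a knave. Then A's statement "D or B is a knight" would have to be false. Checking the 16 ways to assign the others, none is consistent with every speaker.
(For instance, with B=knight, C=knight, D=knave, E=knave, A's claim "D or B is a knight" comes out true where it would need to be false.)
So A must be a knight, making "D or B is a knight" true. Taking A=knight, B=knight, C=knight, D=knave, E=knave, each remaining statement checks out:
  B (knight): "E is a knave" — true. ✓
  C (knight): "if B is a knave, then D is a knave" — true. ✓
  D (knave): "E is a knave if and only if C is a knave" — false. ✓
  E (knave): "D is a knight, and C is a knave" — false. ✓
This is the unique consistent assignment.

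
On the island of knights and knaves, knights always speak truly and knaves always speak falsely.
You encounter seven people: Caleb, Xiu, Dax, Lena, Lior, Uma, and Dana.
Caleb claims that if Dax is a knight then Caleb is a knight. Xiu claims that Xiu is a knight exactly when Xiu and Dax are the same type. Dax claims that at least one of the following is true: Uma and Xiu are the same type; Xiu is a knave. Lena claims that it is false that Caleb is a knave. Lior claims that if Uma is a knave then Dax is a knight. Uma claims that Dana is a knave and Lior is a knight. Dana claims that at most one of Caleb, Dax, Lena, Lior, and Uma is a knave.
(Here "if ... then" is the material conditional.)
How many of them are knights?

4

The unique consistent assignment is Caleb=knave, Xiu=knight, Dax=knight, Lena=knave, Lior=knight, Uma=knight, Dana=knave.
That has 4 knights.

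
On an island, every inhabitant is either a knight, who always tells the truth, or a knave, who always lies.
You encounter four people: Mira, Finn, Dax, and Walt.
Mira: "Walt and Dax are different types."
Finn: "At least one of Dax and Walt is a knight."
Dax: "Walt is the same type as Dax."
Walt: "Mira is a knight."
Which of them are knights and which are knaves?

Mira is a knight, Finn is a knight, Dax is a knave, and Walt is a knight.

Since Mira is a knight, "Walt and Dax are different types" needs to be true, which holds.
As a knight, Finn's statement "at least one of Dax and Walt is a knight" should be true; it is.
As a knave, Dax's statement "Walt is the same type as Dax" should be false; it is.
Walt is a knight; "Mira is a knight" is true, as required.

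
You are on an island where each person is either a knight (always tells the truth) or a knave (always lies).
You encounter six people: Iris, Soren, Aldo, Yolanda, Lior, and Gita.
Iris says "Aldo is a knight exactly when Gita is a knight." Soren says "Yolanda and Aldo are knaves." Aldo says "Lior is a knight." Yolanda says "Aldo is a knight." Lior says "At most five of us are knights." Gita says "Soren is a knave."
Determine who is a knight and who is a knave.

Iris is a knight, Soren is a knave, Aldo is a knight, Yolanda is a knight, Lior is a knight, and Gita is a knight.

Iris is a knight; "Aldo is a knight exactly when Gita is a knight" is True, as required.
Soren is a knave, and the claim "Yolanda and Aldo are knaves" is indeed false.
As a knight, Aldo's statement "Lior is a knight" should be True; it is.
Yolanda is a knight; "Aldo is a knight" is True, as required.
Lior is a knight, and the claim "at most five of us are knights" is indeed True.
Gita is a knight; "Soren is a knave" is True, as required.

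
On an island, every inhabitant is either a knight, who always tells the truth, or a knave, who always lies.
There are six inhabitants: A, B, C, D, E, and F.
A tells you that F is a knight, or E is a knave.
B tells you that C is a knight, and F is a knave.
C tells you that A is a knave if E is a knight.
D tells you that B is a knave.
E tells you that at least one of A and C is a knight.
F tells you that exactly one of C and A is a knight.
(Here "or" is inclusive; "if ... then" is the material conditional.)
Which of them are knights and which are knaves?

A is a knight, B is a knave, C is a knave, D is a knight, E is a knight, and F is a knight.

A (knight): "F is a knight, or E is a knave" — true. ✓
B is a knave, and the claim "C is a knight, and F is a knave" is indeed False.
As a knave, C's statement "A is a knave if E is a knight" should be False; it is.
D is a knight; "B is a knave" is true, as required.
E is a knight, and the claim "at least one of A and C is a knight" is indeed true.
F (knight): "exactly one of C and A is a knight" — true. ✓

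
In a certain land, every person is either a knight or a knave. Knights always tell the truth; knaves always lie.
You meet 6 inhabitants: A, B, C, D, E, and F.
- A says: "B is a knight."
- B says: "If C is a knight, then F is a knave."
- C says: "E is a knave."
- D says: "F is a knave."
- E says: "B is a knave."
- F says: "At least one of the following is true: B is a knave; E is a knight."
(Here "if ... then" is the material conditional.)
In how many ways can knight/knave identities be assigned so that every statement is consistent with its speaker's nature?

1

Consistent assignments:
  A=knight, B=knight, C=knight, D=knight, E=knave, F=knave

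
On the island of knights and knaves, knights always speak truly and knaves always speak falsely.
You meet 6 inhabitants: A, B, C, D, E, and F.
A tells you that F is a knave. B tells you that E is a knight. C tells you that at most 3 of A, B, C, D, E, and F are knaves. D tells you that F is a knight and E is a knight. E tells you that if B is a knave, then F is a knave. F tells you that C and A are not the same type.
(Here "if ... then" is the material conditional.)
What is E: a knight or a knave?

E is a knight.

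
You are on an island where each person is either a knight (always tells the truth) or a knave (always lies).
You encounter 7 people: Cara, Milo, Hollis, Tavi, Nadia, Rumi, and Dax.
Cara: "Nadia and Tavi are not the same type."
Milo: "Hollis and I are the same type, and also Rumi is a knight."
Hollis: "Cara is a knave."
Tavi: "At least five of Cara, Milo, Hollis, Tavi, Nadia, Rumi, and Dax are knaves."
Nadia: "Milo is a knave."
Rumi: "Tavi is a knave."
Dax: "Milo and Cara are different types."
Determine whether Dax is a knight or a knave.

Dax is a knight.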